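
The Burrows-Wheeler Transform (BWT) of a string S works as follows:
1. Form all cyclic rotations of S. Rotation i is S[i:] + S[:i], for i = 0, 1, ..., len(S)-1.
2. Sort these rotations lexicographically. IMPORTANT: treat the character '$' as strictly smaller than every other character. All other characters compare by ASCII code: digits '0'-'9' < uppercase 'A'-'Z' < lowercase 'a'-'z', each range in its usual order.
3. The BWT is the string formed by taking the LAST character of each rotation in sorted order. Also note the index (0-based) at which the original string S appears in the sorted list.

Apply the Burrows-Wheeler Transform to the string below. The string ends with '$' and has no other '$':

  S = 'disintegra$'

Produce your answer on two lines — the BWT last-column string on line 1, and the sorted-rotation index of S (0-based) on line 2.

All 11 rotations (rotation i = S[i:]+S[:i]):
  rot[0] = disintegra$
  rot[1] = isintegra$d
  rot[2] = sintegra$di
  rot[3] = integra$dis
  rot[4] = ntegra$disi
  rot[5] = tegra$disin
  rot[6] = egra$disint
  rot[7] = gra$disinte
  rot[8] = ra$disinteg
  rot[9] = a$disintegr
  rot[10] = $disintegra
Sorted (with $ < everything):
  sorted[0] = $disintegra  (last char: 'a')
  sorted[1] = a$disintegr  (last char: 'r')
  sorted[2] = disintegra$  (last char: '$')
  sorted[3] = egra$disint  (last char: 't')
  sorted[4] = gra$disinte  (last char: 'e')
  sorted[5] = integra$dis  (last char: 's')
  sorted[6] = isintegra$d  (last char: 'd')
  sorted[7] = ntegra$disi  (last char: 'i')
  sorted[8] = ra$disinteg  (last char: 'g')
  sorted[9] = sintegra$di  (last char: 'i')
  sorted[10] = tegra$disin  (last char: 'n')
Last column: ar$tesdigin
Original string S is at sorted index 2

Answer: ar$tesdigin
2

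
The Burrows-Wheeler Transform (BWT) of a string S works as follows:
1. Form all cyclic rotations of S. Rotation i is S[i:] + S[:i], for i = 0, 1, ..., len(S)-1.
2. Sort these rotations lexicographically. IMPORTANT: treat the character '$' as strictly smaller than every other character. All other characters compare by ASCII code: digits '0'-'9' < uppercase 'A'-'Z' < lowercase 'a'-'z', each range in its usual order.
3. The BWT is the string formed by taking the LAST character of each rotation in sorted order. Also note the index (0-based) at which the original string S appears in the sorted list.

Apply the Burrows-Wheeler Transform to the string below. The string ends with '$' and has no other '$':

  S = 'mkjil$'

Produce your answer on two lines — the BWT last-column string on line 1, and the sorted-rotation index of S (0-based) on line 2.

All 6 rotations (rotation i = S[i:]+S[:i]):
  rot[0] = mkjil$
  rot[1] = kjil$m
  rot[2] = jil$mk
  rot[3] = il$mkj
  rot[4] = l$mkji
  rot[5] = $mkjil
Sorted (with $ < everything):
  sorted[0] = $mkjil  (last char: 'l')
  sorted[1] = il$mkj  (last char: 'j')
  sorted[2] = jil$mk  (last char: 'k')
  sorted[3] = kjil$m  (last char: 'm')
  sorted[4] = l$mkji  (last char: 'i')
  sorted[5] = mkjil$  (last char: '$')
Last column: ljkmi$
Original string S is at sorted index 5

Answer: ljkmi$
5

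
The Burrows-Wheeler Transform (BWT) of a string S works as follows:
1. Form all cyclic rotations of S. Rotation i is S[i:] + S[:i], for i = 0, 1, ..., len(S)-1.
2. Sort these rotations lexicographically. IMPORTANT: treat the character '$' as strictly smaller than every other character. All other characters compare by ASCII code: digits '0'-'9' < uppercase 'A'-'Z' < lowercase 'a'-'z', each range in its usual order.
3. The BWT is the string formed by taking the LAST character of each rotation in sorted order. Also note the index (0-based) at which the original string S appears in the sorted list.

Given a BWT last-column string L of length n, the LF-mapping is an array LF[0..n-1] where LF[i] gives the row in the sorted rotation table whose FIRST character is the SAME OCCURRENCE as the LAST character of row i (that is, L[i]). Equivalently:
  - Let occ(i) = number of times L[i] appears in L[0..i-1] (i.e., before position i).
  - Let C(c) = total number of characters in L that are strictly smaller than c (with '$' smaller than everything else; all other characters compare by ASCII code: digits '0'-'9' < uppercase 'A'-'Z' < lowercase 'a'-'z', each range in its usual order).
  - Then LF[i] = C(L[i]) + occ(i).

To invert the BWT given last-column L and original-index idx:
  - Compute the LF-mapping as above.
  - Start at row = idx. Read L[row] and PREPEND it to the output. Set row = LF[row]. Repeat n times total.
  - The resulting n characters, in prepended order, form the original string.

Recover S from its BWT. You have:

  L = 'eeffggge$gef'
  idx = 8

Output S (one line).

LF mapping: 1 2 5 6 8 9 10 3 0 11 4 7
Walk LF starting at row 8, prepending L[row]:
  step 1: row=8, L[8]='$', prepend. Next row=LF[8]=0
  step 2: row=0, L[0]='e', prepend. Next row=LF[0]=1
  step 3: row=1, L[1]='e', prepend. Next row=LF[1]=2
  step 4: row=2, L[2]='f', prepend. Next row=LF[2]=5
  step 5: row=5, L[5]='g', prepend. Next row=LF[5]=9
  step 6: row=9, L[9]='g', prepend. Next row=LF[9]=11
  step 7: row=11, L[11]='f', prepend. Next row=LF[11]=7
  step 8: row=7, L[7]='e', prepend. Next row=LF[7]=3
  step 9: row=3, L[3]='f', prepend. Next row=LF[3]=6
  step 10: row=6, L[6]='g', prepend. Next row=LF[6]=10
  step 11: row=10, L[10]='e', prepend. Next row=LF[10]=4
  step 12: row=4, L[4]='g', prepend. Next row=LF[4]=8
Reversed output: gegfefggfee$

Answer: gegfefggfee$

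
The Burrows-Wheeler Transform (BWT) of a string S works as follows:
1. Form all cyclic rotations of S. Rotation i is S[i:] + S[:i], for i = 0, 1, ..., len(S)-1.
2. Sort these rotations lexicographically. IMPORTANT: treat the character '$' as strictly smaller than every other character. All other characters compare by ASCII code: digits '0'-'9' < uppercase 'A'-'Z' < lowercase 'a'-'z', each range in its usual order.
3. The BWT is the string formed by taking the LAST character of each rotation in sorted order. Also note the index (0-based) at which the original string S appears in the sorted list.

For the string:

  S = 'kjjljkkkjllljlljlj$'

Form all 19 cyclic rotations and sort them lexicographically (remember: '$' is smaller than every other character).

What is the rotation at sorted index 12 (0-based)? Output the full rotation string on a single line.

Answer: lj$kjjljkkkjllljllj

Derivation:
All 19 rotations (rotation i = S[i:]+S[:i]):
  rot[0] = kjjljkkkjllljlljlj$
  rot[1] = jjljkkkjllljlljlj$k
  rot[2] = jljkkkjllljlljlj$kj
  rot[3] = ljkkkjllljlljlj$kjj
  rot[4] = jkkkjllljlljlj$kjjl
  rot[5] = kkkjllljlljlj$kjjlj
  rot[6] = kkjllljlljlj$kjjljk
  rot[7] = kjllljlljlj$kjjljkk
  rot[8] = jllljlljlj$kjjljkkk
  rot[9] = llljlljlj$kjjljkkkj
  rot[10] = lljlljlj$kjjljkkkjl
  rot[11] = ljlljlj$kjjljkkkjll
  rot[12] = jlljlj$kjjljkkkjlll
  rot[13] = lljlj$kjjljkkkjlllj
  rot[14] = ljlj$kjjljkkkjllljl
  rot[15] = jlj$kjjljkkkjllljll
  rot[16] = lj$kjjljkkkjllljllj
  rot[17] = j$kjjljkkkjllljlljl
  rot[18] = $kjjljkkkjllljlljlj
Sorted (with $ < everything):
  sorted[0] = $kjjljkkkjllljlljlj
  sorted[1] = j$kjjljkkkjllljlljl
  sorted[2] = jjljkkkjllljlljlj$k
  sorted[3] = jkkkjllljlljlj$kjjl
  sorted[4] = jlj$kjjljkkkjllljll
  sorted[5] = jljkkkjllljlljlj$kj
  sorted[6] = jlljlj$kjjljkkkjlll
  sorted[7] = jllljlljlj$kjjljkkk
  sorted[8] = kjjljkkkjllljlljlj$
  sorted[9] = kjllljlljlj$kjjljkk
  sorted[10] = kkjllljlljlj$kjjljk
  sorted[11] = kkkjllljlljlj$kjjlj
  sorted[12] = lj$kjjljkkkjllljllj
  sorted[13] = ljkkkjllljlljlj$kjj
  sorted[14] = ljlj$kjjljkkkjllljl
  sorted[15] = ljlljlj$kjjljkkkjll
  sorted[16] = lljlj$kjjljkkkjlllj
  sorted[17] = lljlljlj$kjjljkkkjl
  sorted[18] = llljlljlj$kjjljkkkj
sorted[12] = lj$kjjljkkkjllljllj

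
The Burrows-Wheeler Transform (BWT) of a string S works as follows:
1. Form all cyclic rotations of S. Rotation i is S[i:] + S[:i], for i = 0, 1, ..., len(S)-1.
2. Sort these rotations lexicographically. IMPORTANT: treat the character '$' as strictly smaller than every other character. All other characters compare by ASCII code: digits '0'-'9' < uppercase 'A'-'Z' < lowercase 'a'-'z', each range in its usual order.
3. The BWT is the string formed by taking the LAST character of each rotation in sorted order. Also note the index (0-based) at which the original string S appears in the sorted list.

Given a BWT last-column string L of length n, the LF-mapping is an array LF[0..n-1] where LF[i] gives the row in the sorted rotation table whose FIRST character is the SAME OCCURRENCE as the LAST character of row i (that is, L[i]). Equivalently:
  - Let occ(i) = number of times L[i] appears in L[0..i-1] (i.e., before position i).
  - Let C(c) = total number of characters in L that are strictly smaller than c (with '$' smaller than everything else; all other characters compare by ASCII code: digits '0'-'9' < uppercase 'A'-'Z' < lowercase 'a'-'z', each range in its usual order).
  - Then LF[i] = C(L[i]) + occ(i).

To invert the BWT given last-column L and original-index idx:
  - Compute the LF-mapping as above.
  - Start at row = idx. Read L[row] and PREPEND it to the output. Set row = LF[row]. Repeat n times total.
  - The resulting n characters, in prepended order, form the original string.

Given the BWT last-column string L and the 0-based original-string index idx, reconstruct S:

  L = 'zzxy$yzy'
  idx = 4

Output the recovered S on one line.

LF mapping: 5 6 1 2 0 3 7 4
Walk LF starting at row 4, prepending L[row]:
  step 1: row=4, L[4]='$', prepend. Next row=LF[4]=0
  step 2: row=0, L[0]='z', prepend. Next row=LF[0]=5
  step 3: row=5, L[5]='y', prepend. Next row=LF[5]=3
  step 4: row=3, L[3]='y', prepend. Next row=LF[3]=2
  step 5: row=2, L[2]='x', prepend. Next row=LF[2]=1
  step 6: row=1, L[1]='z', prepend. Next row=LF[1]=6
  step 7: row=6, L[6]='z', prepend. Next row=LF[6]=7
  step 8: row=7, L[7]='y', prepend. Next row=LF[7]=4
Reversed output: yzzxyyz$

Answer: yzzxyyz$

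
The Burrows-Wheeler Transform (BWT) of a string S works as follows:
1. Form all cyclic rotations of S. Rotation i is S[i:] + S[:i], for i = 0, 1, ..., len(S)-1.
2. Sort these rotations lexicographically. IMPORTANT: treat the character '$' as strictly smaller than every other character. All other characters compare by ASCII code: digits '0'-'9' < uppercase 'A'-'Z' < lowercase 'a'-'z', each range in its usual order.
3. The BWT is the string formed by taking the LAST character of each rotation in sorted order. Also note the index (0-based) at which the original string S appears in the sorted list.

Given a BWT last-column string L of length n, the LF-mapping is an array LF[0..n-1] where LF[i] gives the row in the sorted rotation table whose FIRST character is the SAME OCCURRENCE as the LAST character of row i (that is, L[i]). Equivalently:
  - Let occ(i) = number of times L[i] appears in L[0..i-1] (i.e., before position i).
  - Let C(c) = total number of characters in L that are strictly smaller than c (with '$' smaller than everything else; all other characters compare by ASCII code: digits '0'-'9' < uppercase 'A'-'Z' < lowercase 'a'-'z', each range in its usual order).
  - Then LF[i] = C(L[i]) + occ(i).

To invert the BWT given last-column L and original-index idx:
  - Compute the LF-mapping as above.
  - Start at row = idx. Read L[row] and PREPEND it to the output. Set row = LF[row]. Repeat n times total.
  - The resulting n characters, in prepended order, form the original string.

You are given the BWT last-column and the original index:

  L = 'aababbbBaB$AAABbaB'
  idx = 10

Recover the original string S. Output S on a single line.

LF mapping: 8 9 13 10 14 15 16 4 11 5 0 1 2 3 6 17 12 7
Walk LF starting at row 10, prepending L[row]:
  step 1: row=10, L[10]='$', prepend. Next row=LF[10]=0
  step 2: row=0, L[0]='a', prepend. Next row=LF[0]=8
  step 3: row=8, L[8]='a', prepend. Next row=LF[8]=11
  step 4: row=11, L[11]='A', prepend. Next row=LF[11]=1
  step 5: row=1, L[1]='a', prepend. Next row=LF[1]=9
  step 6: row=9, L[9]='B', prepend. Next row=LF[9]=5
  step 7: row=5, L[5]='b', prepend. Next row=LF[5]=15
  step 8: row=15, L[15]='b', prepend. Next row=LF[15]=17
  step 9: row=17, L[17]='B', prepend. Next row=LF[17]=7
  step 10: row=7, L[7]='B', prepend. Next row=LF[7]=4
  step 11: row=4, L[4]='b', prepend. Next row=LF[4]=14
  step 12: row=14, L[14]='B', prepend. Next row=LF[14]=6
  step 13: row=6, L[6]='b', prepend. Next row=LF[6]=16
  step 14: row=16, L[16]='a', prepend. Next row=LF[16]=12
  step 15: row=12, L[12]='A', prepend. Next row=LF[12]=2
  step 16: row=2, L[2]='b', prepend. Next row=LF[2]=13
  step 17: row=13, L[13]='A', prepend. Next row=LF[13]=3
  step 18: row=3, L[3]='a', prepend. Next row=LF[3]=10
Reversed output: aAbAabBbBBbbBaAaa$

Answer: aAbAabBbBBbbBaAaa$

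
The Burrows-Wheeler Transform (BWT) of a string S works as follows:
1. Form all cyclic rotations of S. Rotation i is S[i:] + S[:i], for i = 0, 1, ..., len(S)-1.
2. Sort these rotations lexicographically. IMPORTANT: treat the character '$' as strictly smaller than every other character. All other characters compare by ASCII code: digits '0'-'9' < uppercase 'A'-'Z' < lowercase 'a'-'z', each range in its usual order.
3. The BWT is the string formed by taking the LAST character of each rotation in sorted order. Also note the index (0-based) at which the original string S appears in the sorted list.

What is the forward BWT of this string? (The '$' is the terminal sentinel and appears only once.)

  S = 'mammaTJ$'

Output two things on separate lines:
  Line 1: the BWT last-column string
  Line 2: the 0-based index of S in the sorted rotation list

All 8 rotations (rotation i = S[i:]+S[:i]):
  rot[0] = mammaTJ$
  rot[1] = ammaTJ$m
  rot[2] = mmaTJ$ma
  rot[3] = maTJ$mam
  rot[4] = aTJ$mamm
  rot[5] = TJ$mamma
  rot[6] = J$mammaT
  rot[7] = $mammaTJ
Sorted (with $ < everything):
  sorted[0] = $mammaTJ  (last char: 'J')
  sorted[1] = J$mammaT  (last char: 'T')
  sorted[2] = TJ$mamma  (last char: 'a')
  sorted[3] = aTJ$mamm  (last char: 'm')
  sorted[4] = ammaTJ$m  (last char: 'm')
  sorted[5] = maTJ$mam  (last char: 'm')
  sorted[6] = mammaTJ$  (last char: '$')
  sorted[7] = mmaTJ$ma  (last char: 'a')
Last column: JTammm$a
Original string S is at sorted index 6

Answer: JTammm$a
6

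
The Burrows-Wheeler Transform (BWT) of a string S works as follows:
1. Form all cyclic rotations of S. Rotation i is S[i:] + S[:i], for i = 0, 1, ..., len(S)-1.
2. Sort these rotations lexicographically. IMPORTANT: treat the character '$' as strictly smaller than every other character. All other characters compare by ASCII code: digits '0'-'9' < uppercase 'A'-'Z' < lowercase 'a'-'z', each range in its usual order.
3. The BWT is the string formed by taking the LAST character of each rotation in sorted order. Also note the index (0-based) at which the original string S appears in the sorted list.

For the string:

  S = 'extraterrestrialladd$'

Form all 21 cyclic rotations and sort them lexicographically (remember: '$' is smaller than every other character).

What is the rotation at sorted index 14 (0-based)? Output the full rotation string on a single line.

Answer: rialladd$extraterrest

Derivation:
All 21 rotations (rotation i = S[i:]+S[:i]):
  rot[0] = extraterrestrialladd$
  rot[1] = xtraterrestrialladd$e
  rot[2] = traterrestrialladd$ex
  rot[3] = raterrestrialladd$ext
  rot[4] = aterrestrialladd$extr
  rot[5] = terrestrialladd$extra
  rot[6] = errestrialladd$extrat
  rot[7] = rrestrialladd$extrate
  rot[8] = restrialladd$extrater
  rot[9] = estrialladd$extraterr
  rot[10] = strialladd$extraterre
  rot[11] = trialladd$extraterres
  rot[12] = rialladd$extraterrest
  rot[13] = ialladd$extraterrestr
  rot[14] = alladd$extraterrestri
  rot[15] = lladd$extraterrestria
  rot[16] = ladd$extraterrestrial
  rot[17] = add$extraterrestriall
  rot[18] = dd$extraterrestrialla
  rot[19] = d$extraterrestriallad
  rot[20] = $extraterrestrialladd
Sorted (with $ < everything):
  sorted[0] = $extraterrestrialladd
  sorted[1] = add$extraterrestriall
  sorted[2] = alladd$extraterrestri
  sorted[3] = aterrestrialladd$extr
  sorted[4] = d$extraterrestriallad
  sorted[5] = dd$extraterrestrialla
  sorted[6] = errestrialladd$extrat
  sorted[7] = estrialladd$extraterr
  sorted[8] = extraterrestrialladd$
  sorted[9] = ialladd$extraterrestr
  sorted[10] = ladd$extraterrestrial
  sorted[11] = lladd$extraterrestria
  sorted[12] = raterrestrialladd$ext
  sorted[13] = restrialladd$extrater
  sorted[14] = rialladd$extraterrest
  sorted[15] = rrestrialladd$extrate
  sorted[16] = strialladd$extraterre
  sorted[17] = terrestrialladd$extra
  sorted[18] = traterrestrialladd$ex
  sorted[19] = trialladd$extraterres
  sorted[20] = xtraterrestrialladd$e
sorted[14] = rialladd$extraterrest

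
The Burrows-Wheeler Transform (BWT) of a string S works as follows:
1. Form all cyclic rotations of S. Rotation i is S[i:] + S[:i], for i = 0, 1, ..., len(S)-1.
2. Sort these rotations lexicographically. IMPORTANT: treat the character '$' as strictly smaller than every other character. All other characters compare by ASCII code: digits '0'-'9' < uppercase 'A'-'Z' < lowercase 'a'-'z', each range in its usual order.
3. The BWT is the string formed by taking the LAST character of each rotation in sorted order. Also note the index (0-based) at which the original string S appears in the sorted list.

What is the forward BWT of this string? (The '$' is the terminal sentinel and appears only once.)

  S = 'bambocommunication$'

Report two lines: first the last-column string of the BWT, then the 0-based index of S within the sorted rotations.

Answer: nbc$miontaomoubciam
3

Derivation:
All 19 rotations (rotation i = S[i:]+S[:i]):
  rot[0] = bambocommunication$
  rot[1] = ambocommunication$b
  rot[2] = mbocommunication$ba
  rot[3] = bocommunication$bam
  rot[4] = ocommunication$bamb
  rot[5] = communication$bambo
  rot[6] = ommunication$bamboc
  rot[7] = mmunication$bamboco
  rot[8] = munication$bambocom
  rot[9] = unication$bambocomm
  rot[10] = nication$bambocommu
  rot[11] = ication$bambocommun
  rot[12] = cation$bambocommuni
  rot[13] = ation$bambocommunic
  rot[14] = tion$bambocommunica
  rot[15] = ion$bambocommunicat
  rot[16] = on$bambocommunicati
  rot[17] = n$bambocommunicatio
  rot[18] = $bambocommunication
Sorted (with $ < everything):
  sorted[0] = $bambocommunication  (last char: 'n')
  sorted[1] = ambocommunication$b  (last char: 'b')
  sorted[2] = ation$bambocommunic  (last char: 'c')
  sorted[3] = bambocommunication$  (last char: '$')
  sorted[4] = bocommunication$bam  (last char: 'm')
  sorted[5] = cation$bambocommuni  (last char: 'i')
  sorted[6] = communication$bambo  (last char: 'o')
  sorted[7] = ication$bambocommun  (last char: 'n')
  sorted[8] = ion$bambocommunicat  (last char: 't')
  sorted[9] = mbocommunication$ba  (last char: 'a')
  sorted[10] = mmunication$bamboco  (last char: 'o')
  sorted[11] = munication$bambocom  (last char: 'm')
  sorted[12] = n$bambocommunicatio  (last char: 'o')
  sorted[13] = nication$bambocommu  (last char: 'u')
  sorted[14] = ocommunication$bamb  (last char: 'b')
  sorted[15] = ommunication$bamboc  (last char: 'c')
  sorted[16] = on$bambocommunicati  (last char: 'i')
  sorted[17] = tion$bambocommunica  (last char: 'a')
  sorted[18] = unication$bambocomm  (last char: 'm')
Last column: nbc$miontaomoubciam
Original string S is at sorted index 3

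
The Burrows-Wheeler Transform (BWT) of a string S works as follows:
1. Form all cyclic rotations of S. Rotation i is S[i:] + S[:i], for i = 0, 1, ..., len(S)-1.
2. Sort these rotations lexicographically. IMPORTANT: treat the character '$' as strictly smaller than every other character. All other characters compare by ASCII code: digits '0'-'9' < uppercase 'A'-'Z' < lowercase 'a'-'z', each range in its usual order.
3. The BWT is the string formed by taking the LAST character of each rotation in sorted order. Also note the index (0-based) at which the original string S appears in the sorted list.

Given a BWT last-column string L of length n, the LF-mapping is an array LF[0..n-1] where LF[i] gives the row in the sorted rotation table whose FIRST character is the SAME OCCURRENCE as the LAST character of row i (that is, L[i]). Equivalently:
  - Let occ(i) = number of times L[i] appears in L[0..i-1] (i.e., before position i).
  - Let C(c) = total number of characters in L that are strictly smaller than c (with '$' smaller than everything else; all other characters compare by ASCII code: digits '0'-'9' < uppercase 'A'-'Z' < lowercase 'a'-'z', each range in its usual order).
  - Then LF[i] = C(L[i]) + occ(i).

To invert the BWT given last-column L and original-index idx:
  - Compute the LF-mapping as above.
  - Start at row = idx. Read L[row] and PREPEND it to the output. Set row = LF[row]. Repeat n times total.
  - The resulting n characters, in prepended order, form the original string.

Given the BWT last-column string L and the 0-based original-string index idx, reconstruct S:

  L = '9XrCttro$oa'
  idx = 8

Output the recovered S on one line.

LF mapping: 1 3 7 2 9 10 8 5 0 6 4
Walk LF starting at row 8, prepending L[row]:
  step 1: row=8, L[8]='$', prepend. Next row=LF[8]=0
  step 2: row=0, L[0]='9', prepend. Next row=LF[0]=1
  step 3: row=1, L[1]='X', prepend. Next row=LF[1]=3
  step 4: row=3, L[3]='C', prepend. Next row=LF[3]=2
  step 5: row=2, L[2]='r', prepend. Next row=LF[2]=7
  step 6: row=7, L[7]='o', prepend. Next row=LF[7]=5
  step 7: row=5, L[5]='t', prepend. Next row=LF[5]=10
  step 8: row=10, L[10]='a', prepend. Next row=LF[10]=4
  step 9: row=4, L[4]='t', prepend. Next row=LF[4]=9
  step 10: row=9, L[9]='o', prepend. Next row=LF[9]=6
  step 11: row=6, L[6]='r', prepend. Next row=LF[6]=8
Reversed output: rotatorCX9$

Answer: rotatorCX9$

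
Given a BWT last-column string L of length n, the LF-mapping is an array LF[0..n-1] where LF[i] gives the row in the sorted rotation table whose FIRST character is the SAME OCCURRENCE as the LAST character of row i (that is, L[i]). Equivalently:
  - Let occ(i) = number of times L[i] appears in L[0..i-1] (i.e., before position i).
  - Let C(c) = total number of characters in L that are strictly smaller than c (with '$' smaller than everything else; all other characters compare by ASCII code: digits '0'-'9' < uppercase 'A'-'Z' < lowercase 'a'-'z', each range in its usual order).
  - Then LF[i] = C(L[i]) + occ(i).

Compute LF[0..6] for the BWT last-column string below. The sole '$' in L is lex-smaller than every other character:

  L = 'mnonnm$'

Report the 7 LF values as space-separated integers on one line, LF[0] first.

Char counts: '$':1, 'm':2, 'n':3, 'o':1
C (first-col start): C('$')=0, C('m')=1, C('n')=3, C('o')=6
L[0]='m': occ=0, LF[0]=C('m')+0=1+0=1
L[1]='n': occ=0, LF[1]=C('n')+0=3+0=3
L[2]='o': occ=0, LF[2]=C('o')+0=6+0=6
L[3]='n': occ=1, LF[3]=C('n')+1=3+1=4
L[4]='n': occ=2, LF[4]=C('n')+2=3+2=5
L[5]='m': occ=1, LF[5]=C('m')+1=1+1=2
L[6]='$': occ=0, LF[6]=C('$')+0=0+0=0

Answer: 1 3 6 4 5 2 0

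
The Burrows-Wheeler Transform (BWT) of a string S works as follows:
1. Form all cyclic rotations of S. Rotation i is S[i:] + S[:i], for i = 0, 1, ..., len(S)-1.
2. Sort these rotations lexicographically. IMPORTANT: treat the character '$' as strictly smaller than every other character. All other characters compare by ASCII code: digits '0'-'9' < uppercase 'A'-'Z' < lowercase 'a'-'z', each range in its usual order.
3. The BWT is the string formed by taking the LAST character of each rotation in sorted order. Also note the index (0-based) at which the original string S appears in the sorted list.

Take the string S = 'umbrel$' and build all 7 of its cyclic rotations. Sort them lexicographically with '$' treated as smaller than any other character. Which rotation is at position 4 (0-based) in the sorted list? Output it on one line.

All 7 rotations (rotation i = S[i:]+S[:i]):
  rot[0] = umbrel$
  rot[1] = mbrel$u
  rot[2] = brel$um
  rot[3] = rel$umb
  rot[4] = el$umbr
  rot[5] = l$umbre
  rot[6] = $umbrel
Sorted (with $ < everything):
  sorted[0] = $umbrel
  sorted[1] = brel$um
  sorted[2] = el$umbr
  sorted[3] = l$umbre
  sorted[4] = mbrel$u
  sorted[5] = rel$umb
  sorted[6] = umbrel$
sorted[4] = mbrel$u

Answer: mbrel$u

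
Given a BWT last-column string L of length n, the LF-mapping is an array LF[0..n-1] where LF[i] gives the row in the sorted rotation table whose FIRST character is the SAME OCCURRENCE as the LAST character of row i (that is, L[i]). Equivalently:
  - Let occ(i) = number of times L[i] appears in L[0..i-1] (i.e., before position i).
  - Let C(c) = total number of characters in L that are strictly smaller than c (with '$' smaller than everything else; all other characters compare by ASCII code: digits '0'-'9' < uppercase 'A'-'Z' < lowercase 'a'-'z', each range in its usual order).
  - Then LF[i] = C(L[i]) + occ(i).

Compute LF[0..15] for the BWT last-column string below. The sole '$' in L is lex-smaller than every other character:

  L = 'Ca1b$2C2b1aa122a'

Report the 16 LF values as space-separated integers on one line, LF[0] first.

Char counts: '$':1, '1':3, '2':4, 'C':2, 'a':4, 'b':2
C (first-col start): C('$')=0, C('1')=1, C('2')=4, C('C')=8, C('a')=10, C('b')=14
L[0]='C': occ=0, LF[0]=C('C')+0=8+0=8
L[1]='a': occ=0, LF[1]=C('a')+0=10+0=10
L[2]='1': occ=0, LF[2]=C('1')+0=1+0=1
L[3]='b': occ=0, LF[3]=C('b')+0=14+0=14
L[4]='$': occ=0, LF[4]=C('$')+0=0+0=0
L[5]='2': occ=0, LF[5]=C('2')+0=4+0=4
L[6]='C': occ=1, LF[6]=C('C')+1=8+1=9
L[7]='2': occ=1, LF[7]=C('2')+1=4+1=5
L[8]='b': occ=1, LF[8]=C('b')+1=14+1=15
L[9]='1': occ=1, LF[9]=C('1')+1=1+1=2
L[10]='a': occ=1, LF[10]=C('a')+1=10+1=11
L[11]='a': occ=2, LF[11]=C('a')+2=10+2=12
L[12]='1': occ=2, LF[12]=C('1')+2=1+2=3
L[13]='2': occ=2, LF[13]=C('2')+2=4+2=6
L[14]='2': occ=3, LF[14]=C('2')+3=4+3=7
L[15]='a': occ=3, LF[15]=C('a')+3=10+3=13

Answer: 8 10 1 14 0 4 9 5 15 2 11 12 3 6 7 13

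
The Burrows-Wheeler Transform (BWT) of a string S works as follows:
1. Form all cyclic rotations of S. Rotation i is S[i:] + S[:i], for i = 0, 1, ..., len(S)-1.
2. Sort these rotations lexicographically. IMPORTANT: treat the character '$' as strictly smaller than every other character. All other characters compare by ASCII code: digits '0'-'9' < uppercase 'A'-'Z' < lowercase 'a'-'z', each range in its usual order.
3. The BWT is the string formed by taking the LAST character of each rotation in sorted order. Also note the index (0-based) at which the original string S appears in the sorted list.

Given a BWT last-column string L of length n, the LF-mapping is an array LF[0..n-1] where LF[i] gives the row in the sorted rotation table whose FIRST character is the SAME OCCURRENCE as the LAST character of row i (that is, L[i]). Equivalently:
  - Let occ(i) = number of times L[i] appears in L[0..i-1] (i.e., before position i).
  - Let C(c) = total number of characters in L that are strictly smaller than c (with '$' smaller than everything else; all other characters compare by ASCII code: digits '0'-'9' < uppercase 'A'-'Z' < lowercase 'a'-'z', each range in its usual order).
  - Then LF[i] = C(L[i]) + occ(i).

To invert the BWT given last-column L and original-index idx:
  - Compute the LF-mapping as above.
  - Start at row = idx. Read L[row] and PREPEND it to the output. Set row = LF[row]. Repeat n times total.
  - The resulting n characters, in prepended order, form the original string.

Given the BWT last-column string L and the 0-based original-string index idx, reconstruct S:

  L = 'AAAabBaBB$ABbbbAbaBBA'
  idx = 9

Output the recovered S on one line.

LF mapping: 1 2 3 13 16 7 14 8 9 0 4 10 17 18 19 5 20 15 11 12 6
Walk LF starting at row 9, prepending L[row]:
  step 1: row=9, L[9]='$', prepend. Next row=LF[9]=0
  step 2: row=0, L[0]='A', prepend. Next row=LF[0]=1
  step 3: row=1, L[1]='A', prepend. Next row=LF[1]=2
  step 4: row=2, L[2]='A', prepend. Next row=LF[2]=3
  step 5: row=3, L[3]='a', prepend. Next row=LF[3]=13
  step 6: row=13, L[13]='b', prepend. Next row=LF[13]=18
  step 7: row=18, L[18]='B', prepend. Next row=LF[18]=11
  step 8: row=11, L[11]='B', prepend. Next row=LF[11]=10
  step 9: row=10, L[10]='A', prepend. Next row=LF[10]=4
  step 10: row=4, L[4]='b', prepend. Next row=LF[4]=16
  step 11: row=16, L[16]='b', prepend. Next row=LF[16]=20
  step 12: row=20, L[20]='A', prepend. Next row=LF[20]=6
  step 13: row=6, L[6]='a', prepend. Next row=LF[6]=14
  step 14: row=14, L[14]='b', prepend. Next row=LF[14]=19
  step 15: row=19, L[19]='B', prepend. Next row=LF[19]=12
  step 16: row=12, L[12]='b', prepend. Next row=LF[12]=17
  step 17: row=17, L[17]='a', prepend. Next row=LF[17]=15
  step 18: row=15, L[15]='A', prepend. Next row=LF[15]=5
  step 19: row=5, L[5]='B', prepend. Next row=LF[5]=7
  step 20: row=7, L[7]='B', prepend. Next row=LF[7]=8
  step 21: row=8, L[8]='B', prepend. Next row=LF[8]=9
Reversed output: BBBAabBbaAbbABBbaAAA$

Answer: BBBAabBbaAbbABBbaAAA$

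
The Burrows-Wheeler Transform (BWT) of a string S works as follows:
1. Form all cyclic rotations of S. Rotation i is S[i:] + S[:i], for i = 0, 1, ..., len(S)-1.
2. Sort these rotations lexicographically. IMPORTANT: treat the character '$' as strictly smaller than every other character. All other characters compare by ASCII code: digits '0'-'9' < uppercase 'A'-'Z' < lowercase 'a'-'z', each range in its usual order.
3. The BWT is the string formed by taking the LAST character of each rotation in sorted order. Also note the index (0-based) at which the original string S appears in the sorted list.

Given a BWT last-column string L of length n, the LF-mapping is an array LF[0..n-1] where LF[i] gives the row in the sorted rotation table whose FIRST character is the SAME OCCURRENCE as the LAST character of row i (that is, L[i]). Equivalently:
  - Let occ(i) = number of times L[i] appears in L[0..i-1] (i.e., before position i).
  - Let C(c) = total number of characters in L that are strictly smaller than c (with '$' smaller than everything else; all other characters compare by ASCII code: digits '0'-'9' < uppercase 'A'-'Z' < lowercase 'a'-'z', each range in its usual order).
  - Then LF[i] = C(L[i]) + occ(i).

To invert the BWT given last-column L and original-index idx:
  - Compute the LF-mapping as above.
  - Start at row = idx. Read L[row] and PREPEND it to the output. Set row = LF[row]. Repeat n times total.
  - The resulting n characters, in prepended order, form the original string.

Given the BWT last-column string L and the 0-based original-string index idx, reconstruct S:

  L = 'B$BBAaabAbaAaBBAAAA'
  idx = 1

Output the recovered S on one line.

LF mapping: 8 0 9 10 1 13 14 17 2 18 15 3 16 11 12 4 5 6 7
Walk LF starting at row 1, prepending L[row]:
  step 1: row=1, L[1]='$', prepend. Next row=LF[1]=0
  step 2: row=0, L[0]='B', prepend. Next row=LF[0]=8
  step 3: row=8, L[8]='A', prepend. Next row=LF[8]=2
  step 4: row=2, L[2]='B', prepend. Next row=LF[2]=9
  step 5: row=9, L[9]='b', prepend. Next row=LF[9]=18
  step 6: row=18, L[18]='A', prepend. Next row=LF[18]=7
  step 7: row=7, L[7]='b', prepend. Next row=LF[7]=17
  step 8: row=17, L[17]='A', prepend. Next row=LF[17]=6
  step 9: row=6, L[6]='a', prepend. Next row=LF[6]=14
  step 10: row=14, L[14]='B', prepend. Next row=LF[14]=12
  step 11: row=12, L[12]='a', prepend. Next row=LF[12]=16
  step 12: row=16, L[16]='A', prepend. Next row=LF[16]=5
  step 13: row=5, L[5]='a', prepend. Next row=LF[5]=13
  step 14: row=13, L[13]='B', prepend. Next row=LF[13]=11
  step 15: row=11, L[11]='A', prepend. Next row=LF[11]=3
  step 16: row=3, L[3]='B', prepend. Next row=LF[3]=10
  step 17: row=10, L[10]='a', prepend. Next row=LF[10]=15
  step 18: row=15, L[15]='A', prepend. Next row=LF[15]=4
  step 19: row=4, L[4]='A', prepend. Next row=LF[4]=1
Reversed output: AAaBABaAaBaAbAbBAB$

Answer: AAaBABaAaBaAbAbBAB$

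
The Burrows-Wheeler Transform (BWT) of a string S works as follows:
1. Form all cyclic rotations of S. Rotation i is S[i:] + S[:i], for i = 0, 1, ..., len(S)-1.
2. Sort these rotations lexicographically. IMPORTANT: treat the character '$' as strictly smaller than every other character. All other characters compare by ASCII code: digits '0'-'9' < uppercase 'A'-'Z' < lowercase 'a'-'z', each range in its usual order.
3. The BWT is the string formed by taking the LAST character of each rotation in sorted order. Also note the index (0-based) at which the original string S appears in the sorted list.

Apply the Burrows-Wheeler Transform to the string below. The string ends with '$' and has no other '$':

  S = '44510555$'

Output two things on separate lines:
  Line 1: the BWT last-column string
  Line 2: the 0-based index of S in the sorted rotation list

Answer: 515$45450
3

Derivation:
All 9 rotations (rotation i = S[i:]+S[:i]):
  rot[0] = 44510555$
  rot[1] = 4510555$4
  rot[2] = 510555$44
  rot[3] = 10555$445
  rot[4] = 0555$4451
  rot[5] = 555$44510
  rot[6] = 55$445105
  rot[7] = 5$4451055
  rot[8] = $44510555
Sorted (with $ < everything):
  sorted[0] = $44510555  (last char: '5')
  sorted[1] = 0555$4451  (last char: '1')
  sorted[2] = 10555$445  (last char: '5')
  sorted[3] = 44510555$  (last char: '$')
  sorted[4] = 4510555$4  (last char: '4')
  sorted[5] = 5$4451055  (last char: '5')
  sorted[6] = 510555$44  (last char: '4')
  sorted[7] = 55$445105  (last char: '5')
  sorted[8] = 555$44510  (last char: '0')
Last column: 515$45450
Original string S is at sorted index 3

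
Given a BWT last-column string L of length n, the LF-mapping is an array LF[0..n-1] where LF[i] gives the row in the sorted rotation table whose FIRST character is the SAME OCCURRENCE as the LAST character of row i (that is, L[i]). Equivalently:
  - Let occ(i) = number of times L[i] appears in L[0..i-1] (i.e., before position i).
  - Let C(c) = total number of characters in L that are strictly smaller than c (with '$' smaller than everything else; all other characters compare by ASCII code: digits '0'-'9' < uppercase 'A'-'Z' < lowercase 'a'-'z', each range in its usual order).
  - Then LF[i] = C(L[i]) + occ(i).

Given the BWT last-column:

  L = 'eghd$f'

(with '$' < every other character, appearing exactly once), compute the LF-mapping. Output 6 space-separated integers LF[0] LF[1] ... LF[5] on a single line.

Char counts: '$':1, 'd':1, 'e':1, 'f':1, 'g':1, 'h':1
C (first-col start): C('$')=0, C('d')=1, C('e')=2, C('f')=3, C('g')=4, C('h')=5
L[0]='e': occ=0, LF[0]=C('e')+0=2+0=2
L[1]='g': occ=0, LF[1]=C('g')+0=4+0=4
L[2]='h': occ=0, LF[2]=C('h')+0=5+0=5
L[3]='d': occ=0, LF[3]=C('d')+0=1+0=1
L[4]='$': occ=0, LF[4]=C('$')+0=0+0=0
L[5]='f': occ=0, LF[5]=C('f')+0=3+0=3

Answer: 2 4 5 1 0 3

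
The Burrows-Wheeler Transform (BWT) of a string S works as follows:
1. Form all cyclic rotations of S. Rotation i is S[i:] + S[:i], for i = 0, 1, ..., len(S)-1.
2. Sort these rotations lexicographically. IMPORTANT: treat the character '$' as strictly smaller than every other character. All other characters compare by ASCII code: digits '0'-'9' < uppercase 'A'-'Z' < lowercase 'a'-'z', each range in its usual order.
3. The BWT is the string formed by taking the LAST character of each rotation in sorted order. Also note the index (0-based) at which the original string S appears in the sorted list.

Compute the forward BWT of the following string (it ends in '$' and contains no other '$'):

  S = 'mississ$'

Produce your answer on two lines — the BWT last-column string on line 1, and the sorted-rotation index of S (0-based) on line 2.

All 8 rotations (rotation i = S[i:]+S[:i]):
  rot[0] = mississ$
  rot[1] = ississ$m
  rot[2] = ssiss$mi
  rot[3] = siss$mis
  rot[4] = iss$miss
  rot[5] = ss$missi
  rot[6] = s$missis
  rot[7] = $mississ
Sorted (with $ < everything):
  sorted[0] = $mississ  (last char: 's')
  sorted[1] = iss$miss  (last char: 's')
  sorted[2] = ississ$m  (last char: 'm')
  sorted[3] = mississ$  (last char: '$')
  sorted[4] = s$missis  (last char: 's')
  sorted[5] = siss$mis  (last char: 's')
  sorted[6] = ss$missi  (last char: 'i')
  sorted[7] = ssiss$mi  (last char: 'i')
Last column: ssm$ssii
Original string S is at sorted index 3

Answer: ssm$ssii
3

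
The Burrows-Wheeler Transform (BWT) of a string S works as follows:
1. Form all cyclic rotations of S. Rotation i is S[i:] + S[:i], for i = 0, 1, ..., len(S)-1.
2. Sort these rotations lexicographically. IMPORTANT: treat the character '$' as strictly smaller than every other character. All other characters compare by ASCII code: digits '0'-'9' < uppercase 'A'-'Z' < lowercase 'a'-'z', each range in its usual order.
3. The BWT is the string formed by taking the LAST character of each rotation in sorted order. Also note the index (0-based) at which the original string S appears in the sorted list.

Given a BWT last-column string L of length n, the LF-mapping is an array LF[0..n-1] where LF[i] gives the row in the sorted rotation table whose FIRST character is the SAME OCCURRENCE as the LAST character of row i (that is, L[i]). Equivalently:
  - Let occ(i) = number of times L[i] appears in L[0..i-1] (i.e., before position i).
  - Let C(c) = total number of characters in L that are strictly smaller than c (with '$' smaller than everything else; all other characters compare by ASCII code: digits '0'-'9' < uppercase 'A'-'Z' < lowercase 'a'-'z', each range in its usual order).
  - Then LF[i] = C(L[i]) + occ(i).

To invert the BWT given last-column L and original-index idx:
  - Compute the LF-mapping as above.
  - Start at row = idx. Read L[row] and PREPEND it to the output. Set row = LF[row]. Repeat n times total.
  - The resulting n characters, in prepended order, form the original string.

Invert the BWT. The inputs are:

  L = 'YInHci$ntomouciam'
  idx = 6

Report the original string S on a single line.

Answer: communicationIHY$

Derivation:
LF mapping: 3 2 11 1 5 7 0 12 15 13 9 14 16 6 8 4 10
Walk LF starting at row 6, prepending L[row]:
  step 1: row=6, L[6]='$', prepend. Next row=LF[6]=0
  step 2: row=0, L[0]='Y', prepend. Next row=LF[0]=3
  step 3: row=3, L[3]='H', prepend. Next row=LF[3]=1
  step 4: row=1, L[1]='I', prepend. Next row=LF[1]=2
  step 5: row=2, L[2]='n', prepend. Next row=LF[2]=11
  step 6: row=11, L[11]='o', prepend. Next row=LF[11]=14
  step 7: row=14, L[14]='i', prepend. Next row=LF[14]=8
  step 8: row=8, L[8]='t', prepend. Next row=LF[8]=15
  step 9: row=15, L[15]='a', prepend. Next row=LF[15]=4
  step 10: row=4, L[4]='c', prepend. Next row=LF[4]=5
  step 11: row=5, L[5]='i', prepend. Next row=LF[5]=7
  step 12: row=7, L[7]='n', prepend. Next row=LF[7]=12
  step 13: row=12, L[12]='u', prepend. Next row=LF[12]=16
  step 14: row=16, L[16]='m', prepend. Next row=LF[16]=10
  step 15: row=10, L[10]='m', prepend. Next row=LF[10]=9
  step 16: row=9, L[9]='o', prepend. Next row=LF[9]=13
  step 17: row=13, L[13]='c', prepend. Next row=LF[13]=6
Reversed output: communicationIHY$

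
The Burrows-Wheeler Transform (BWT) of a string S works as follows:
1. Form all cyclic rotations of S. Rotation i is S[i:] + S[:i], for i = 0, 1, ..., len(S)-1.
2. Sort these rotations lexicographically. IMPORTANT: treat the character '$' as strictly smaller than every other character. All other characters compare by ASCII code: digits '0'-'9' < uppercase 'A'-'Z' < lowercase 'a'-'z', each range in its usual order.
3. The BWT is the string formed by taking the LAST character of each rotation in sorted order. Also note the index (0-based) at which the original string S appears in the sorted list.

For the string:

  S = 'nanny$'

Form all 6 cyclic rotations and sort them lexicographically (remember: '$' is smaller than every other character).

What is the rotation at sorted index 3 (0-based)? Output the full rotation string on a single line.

Answer: nny$na

Derivation:
All 6 rotations (rotation i = S[i:]+S[:i]):
  rot[0] = nanny$
  rot[1] = anny$n
  rot[2] = nny$na
  rot[3] = ny$nan
  rot[4] = y$nann
  rot[5] = $nanny
Sorted (with $ < everything):
  sorted[0] = $nanny
  sorted[1] = anny$n
  sorted[2] = nanny$
  sorted[3] = nny$na
  sorted[4] = ny$nan
  sorted[5] = y$nann
sorted[3] = nny$na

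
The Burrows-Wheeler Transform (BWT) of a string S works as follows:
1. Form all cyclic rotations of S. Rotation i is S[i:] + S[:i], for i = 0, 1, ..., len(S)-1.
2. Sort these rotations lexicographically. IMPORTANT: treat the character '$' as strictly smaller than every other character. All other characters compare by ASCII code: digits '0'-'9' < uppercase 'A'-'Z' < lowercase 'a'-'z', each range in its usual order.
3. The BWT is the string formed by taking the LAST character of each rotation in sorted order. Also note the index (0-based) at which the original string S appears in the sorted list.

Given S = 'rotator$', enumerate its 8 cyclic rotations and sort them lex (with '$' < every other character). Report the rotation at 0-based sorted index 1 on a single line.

All 8 rotations (rotation i = S[i:]+S[:i]):
  rot[0] = rotator$
  rot[1] = otator$r
  rot[2] = tator$ro
  rot[3] = ator$rot
  rot[4] = tor$rota
  rot[5] = or$rotat
  rot[6] = r$rotato
  rot[7] = $rotator
Sorted (with $ < everything):
  sorted[0] = $rotator
  sorted[1] = ator$rot
  sorted[2] = or$rotat
  sorted[3] = otator$r
  sorted[4] = r$rotato
  sorted[5] = rotator$
  sorted[6] = tator$ro
  sorted[7] = tor$rota
sorted[1] = ator$rot

Answer: ator$rot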